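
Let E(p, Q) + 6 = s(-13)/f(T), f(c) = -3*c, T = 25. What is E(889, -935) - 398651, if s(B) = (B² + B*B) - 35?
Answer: -9966526/25 ≈ -3.9866e+5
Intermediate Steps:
s(B) = -35 + 2*B² (s(B) = (B² + B²) - 35 = 2*B² - 35 = -35 + 2*B²)
E(p, Q) = -251/25 (E(p, Q) = -6 + (-35 + 2*(-13)²)/((-3*25)) = -6 + (-35 + 2*169)/(-75) = -6 + (-35 + 338)*(-1/75) = -6 + 303*(-1/75) = -6 - 101/25 = -251/25)
E(889, -935) - 398651 = -251/25 - 398651 = -9966526/25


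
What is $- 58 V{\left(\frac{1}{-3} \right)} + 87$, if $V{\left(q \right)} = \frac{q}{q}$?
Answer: $29$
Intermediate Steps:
$V{\left(q \right)} = 1$
$- 58 V{\left(\frac{1}{-3} \right)} + 87 = \left(-58\right) 1 + 87 = -58 + 87 = 29$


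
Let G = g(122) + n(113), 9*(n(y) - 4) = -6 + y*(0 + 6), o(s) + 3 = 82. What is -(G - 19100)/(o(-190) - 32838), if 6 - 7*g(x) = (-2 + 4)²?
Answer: -399442/687939 ≈ -0.58064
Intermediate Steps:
o(s) = 79 (o(s) = -3 + 82 = 79)
n(y) = 10/3 + 2*y/3 (n(y) = 4 + (-6 + y*(0 + 6))/9 = 4 + (-6 + y*6)/9 = 4 + (-6 + 6*y)/9 = 4 + (-⅔ + 2*y/3) = 10/3 + 2*y/3)
g(x) = 2/7 (g(x) = 6/7 - (-2 + 4)²/7 = 6/7 - ⅐*2² = 6/7 - ⅐*4 = 6/7 - 4/7 = 2/7)
G = 1658/21 (G = 2/7 + (10/3 + (⅔)*113) = 2/7 + (10/3 + 226/3) = 2/7 + 236/3 = 1658/21 ≈ 78.952)
-(G - 19100)/(o(-190) - 32838) = -(1658/21 - 19100)/(79 - 32838) = -(-399442)/(21*(-32759)) = -(-399442)*(-1)/(21*32759) = -1*399442/687939 = -399442/687939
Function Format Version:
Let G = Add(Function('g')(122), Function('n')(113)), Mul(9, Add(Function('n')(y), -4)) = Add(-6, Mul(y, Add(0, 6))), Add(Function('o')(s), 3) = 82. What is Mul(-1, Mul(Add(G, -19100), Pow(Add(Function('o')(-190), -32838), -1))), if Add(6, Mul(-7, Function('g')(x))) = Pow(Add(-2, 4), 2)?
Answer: Rational(-399442, 687939) ≈ -0.58064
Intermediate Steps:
Function('o')(s) = 79 (Function('o')(s) = Add(-3, 82) = 79)
Function('n')(y) = Add(Rational(10, 3), Mul(Rational(2, 3), y)) (Function('n')(y) = Add(4, Mul(Rational(1, 9), Add(-6, Mul(y, Add(0, 6))))) = Add(4, Mul(Rational(1, 9), Add(-6, Mul(y, 6)))) = Add(4, Mul(Rational(1, 9), Add(-6, Mul(6, y)))) = Add(4, Add(Rational(-2, 3), Mul(Rational(2, 3), y))) = Add(Rational(10, 3), Mul(Rational(2, 3), y)))
Function('g')(x) = Rational(2, 7) (Function('g')(x) = Add(Rational(6, 7), Mul(Rational(-1, 7), Pow(Add(-2, 4), 2))) = Add(Rational(6, 7), Mul(Rational(-1, 7), Pow(2, 2))) = Add(Rational(6, 7), Mul(Rational(-1, 7), 4)) = Add(Rational(6, 7), Rational(-4, 7)) = Rational(2, 7))
G = Rational(1658, 21) (G = Add(Rational(2, 7), Add(Rational(10, 3), Mul(Rational(2, 3), 113))) = Add(Rational(2, 7), Add(Rational(10, 3), Rational(226, 3))) = Add(Rational(2, 7), Rational(236, 3)) = Rational(1658, 21) ≈ 78.952)
Mul(-1, Mul(Add(G, -19100), Pow(Add(Function('o')(-190), -32838), -1))) = Mul(-1, Mul(Add(Rational(1658, 21), -19100), Pow(Add(79, -32838), -1))) = Mul(-1, Mul(Rational(-399442, 21), Pow(-32759, -1))) = Mul(-1, Mul(Rational(-399442, 21), Rational(-1, 32759))) = Mul(-1, Rational(399442, 687939)) = Rational(-399442, 687939)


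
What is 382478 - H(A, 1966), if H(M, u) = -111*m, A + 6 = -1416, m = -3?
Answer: 382145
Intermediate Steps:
A = -1422 (A = -6 - 1416 = -1422)
H(M, u) = 333 (H(M, u) = -111*(-3) = 333)
382478 - H(A, 1966) = 382478 - 1*333 = 382478 - 333 = 382145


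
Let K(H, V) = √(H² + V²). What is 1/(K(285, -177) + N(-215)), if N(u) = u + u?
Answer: -215/36173 - 39*√74/72346 ≈ -0.010581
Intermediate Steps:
N(u) = 2*u
1/(K(285, -177) + N(-215)) = 1/(√(285² + (-177)²) + 2*(-215)) = 1/(√(81225 + 31329) - 430) = 1/(√112554 - 430) = 1/(39*√74 - 430) = 1/(-430 + 39*√74)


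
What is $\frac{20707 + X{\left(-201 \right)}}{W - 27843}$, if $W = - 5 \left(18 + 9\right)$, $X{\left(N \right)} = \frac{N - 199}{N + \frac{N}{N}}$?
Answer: $- \frac{6903}{9326} \approx -0.74019$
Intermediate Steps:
$X{\left(N \right)} = \frac{-199 + N}{1 + N}$ ($X{\left(N \right)} = \frac{-199 + N}{N + 1} = \frac{-199 + N}{1 + N}$)
$W = -135$ ($W = \left(-5\right) 27 = -135$)
$\frac{20707 + X{\left(-201 \right)}}{W - 27843} = \frac{20707 + \frac{-199 - 201}{1 - 201}}{-135 - 27843} = \frac{20707 + \frac{1}{-200} \left(-400\right)}{-27978} = \left(20707 - -2\right) \left(- \frac{1}{27978}\right) = \left(20707 + 2\right) \left(- \frac{1}{27978}\right) = 20709 \left(- \frac{1}{27978}\right) = - \frac{6903}{9326}$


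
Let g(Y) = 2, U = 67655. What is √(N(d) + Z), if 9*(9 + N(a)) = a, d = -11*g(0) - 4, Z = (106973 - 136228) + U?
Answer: √345493/3 ≈ 195.93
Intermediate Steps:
Z = 38400 (Z = (106973 - 136228) + 67655 = -29255 + 67655 = 38400)
d = -26 (d = -11*2 - 4 = -22 - 4 = -26)
N(a) = -9 + a/9
√(N(d) + Z) = √((-9 + (⅑)*(-26)) + 38400) = √((-9 - 26/9) + 38400) = √(-107/9 + 38400) = √(345493/9) = √345493/3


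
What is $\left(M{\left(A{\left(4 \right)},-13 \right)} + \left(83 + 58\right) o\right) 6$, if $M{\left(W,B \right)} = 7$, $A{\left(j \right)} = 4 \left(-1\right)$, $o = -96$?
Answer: $-81174$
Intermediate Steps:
$A{\left(j \right)} = -4$
$\left(M{\left(A{\left(4 \right)},-13 \right)} + \left(83 + 58\right) o\right) 6 = \left(7 + \left(83 + 58\right) \left(-96\right)\right) 6 = \left(7 + 141 \left(-96\right)\right) 6 = \left(7 - 13536\right) 6 = \left(-13529\right) 6 = -81174$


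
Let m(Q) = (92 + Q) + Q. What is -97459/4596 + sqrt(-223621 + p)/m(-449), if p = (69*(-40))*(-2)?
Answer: -97459/4596 - I*sqrt(218101)/806 ≈ -21.205 - 0.57942*I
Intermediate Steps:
p = 5520 (p = -2760*(-2) = 5520)
m(Q) = 92 + 2*Q
-97459/4596 + sqrt(-223621 + p)/m(-449) = -97459/4596 + sqrt(-223621 + 5520)/(92 + 2*(-449)) = -97459*1/4596 + sqrt(-218101)/(92 - 898) = -97459/4596 + (I*sqrt(218101))/(-806) = -97459/4596 + (I*sqrt(218101))*(-1/806) = -97459/4596 - I*sqrt(218101)/806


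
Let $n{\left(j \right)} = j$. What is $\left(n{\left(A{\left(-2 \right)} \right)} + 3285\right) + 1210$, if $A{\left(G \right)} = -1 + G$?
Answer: $4492$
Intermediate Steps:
$\left(n{\left(A{\left(-2 \right)} \right)} + 3285\right) + 1210 = \left(\left(-1 - 2\right) + 3285\right) + 1210 = \left(-3 + 3285\right) + 1210 = 3282 + 1210 = 4492$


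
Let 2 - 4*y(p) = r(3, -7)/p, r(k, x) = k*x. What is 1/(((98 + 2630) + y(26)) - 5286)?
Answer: -104/265959 ≈ -0.00039104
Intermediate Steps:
y(p) = ½ + 21/(4*p) (y(p) = ½ - 3*(-7)/(4*p) = ½ - (-21)/(4*p) = ½ + 21/(4*p))
1/(((98 + 2630) + y(26)) - 5286) = 1/(((98 + 2630) + (¼)*(21 + 2*26)/26) - 5286) = 1/((2728 + (¼)*(1/26)*(21 + 52)) - 5286) = 1/((2728 + (¼)*(1/26)*73) - 5286) = 1/((2728 + 73/104) - 5286) = 1/(283785/104 - 5286) = 1/(-265959/104) = -104/265959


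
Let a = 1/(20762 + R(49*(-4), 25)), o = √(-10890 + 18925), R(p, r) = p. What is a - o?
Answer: 1/20566 - √8035 ≈ -89.638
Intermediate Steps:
o = √8035 ≈ 89.638
a = 1/20566 (a = 1/(20762 + 49*(-4)) = 1/(20762 - 196) = 1/20566 ≈ 4.8624e-5)
a - o = 1/20566 - √8035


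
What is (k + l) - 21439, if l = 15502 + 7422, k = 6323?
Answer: 7808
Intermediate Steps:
l = 22924
(k + l) - 21439 = (6323 + 22924) - 21439 = 29247 - 21439 = 7808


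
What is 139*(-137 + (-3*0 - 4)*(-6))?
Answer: -15707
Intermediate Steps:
139*(-137 + (-3*0 - 4)*(-6)) = 139*(-137 + (0 - 4)*(-6)) = 139*(-137 - 4*(-6)) = 139*(-137 + 24) = 139*(-113) = -15707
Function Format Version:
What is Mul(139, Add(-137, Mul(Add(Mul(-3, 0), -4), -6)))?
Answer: -15707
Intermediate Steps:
Mul(139, Add(-137, Mul(Add(Mul(-3, 0), -4), -6))) = Mul(139, Add(-137, Mul(Add(0, -4), -6))) = Mul(139, Add(-137, Mul(-4, -6))) = Mul(139, Add(-137, 24)) = Mul(139, -113) = -15707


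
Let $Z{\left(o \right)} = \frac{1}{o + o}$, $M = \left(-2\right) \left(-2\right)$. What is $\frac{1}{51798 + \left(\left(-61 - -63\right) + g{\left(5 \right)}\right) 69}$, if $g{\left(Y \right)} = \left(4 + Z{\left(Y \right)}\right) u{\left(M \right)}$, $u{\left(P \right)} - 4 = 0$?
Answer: $\frac{5}{265338} \approx 1.8844 \cdot 10^{-5}$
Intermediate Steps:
$M = 4$
$Z{\left(o \right)} = \frac{1}{2 o}$
$u{\left(P \right)} = 4$ ($u{\left(P \right)} = 4 + 0 = 4$)
$g{\left(Y \right)} = 16 + \frac{2}{Y}$ ($g{\left(Y \right)} = \left(4 + \frac{1}{2 Y}\right) 4 = 16 + \frac{2}{Y}$)
$\frac{1}{51798 + \left(\left(-61 - -63\right) + g{\left(5 \right)}\right) 69} = \frac{1}{51798 + \left(\left(-61 - -63\right) + \left(16 + \frac{2}{5}\right)\right) 69} = \frac{1}{51798 + \left(\left(-61 + 63\right) + \left(16 + 2 \cdot \frac{1}{5}\right)\right) 69} = \frac{1}{51798 + \left(2 + \left(16 + \frac{2}{5}\right)\right) 69} = \frac{1}{51798 + \left(2 + \frac{82}{5}\right) 69} = \frac{1}{51798 + \frac{92}{5} \cdot 69} = \frac{1}{51798 + \frac{6348}{5}} = \frac{1}{\frac{265338}{5}} = \frac{5}{265338}$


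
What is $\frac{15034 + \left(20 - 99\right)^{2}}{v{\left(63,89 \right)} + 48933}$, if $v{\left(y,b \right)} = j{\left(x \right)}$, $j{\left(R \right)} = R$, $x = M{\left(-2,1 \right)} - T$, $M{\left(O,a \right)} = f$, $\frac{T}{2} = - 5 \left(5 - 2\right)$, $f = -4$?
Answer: $\frac{21275}{48959} \approx 0.43455$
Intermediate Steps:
$T = -30$ ($T = 2 \left(- 5 \left(5 - 2\right)\right) = 2 \left(\left(-5\right) 3\right) = 2 \left(-15\right) = -30$)
$M{\left(O,a \right)} = -4$
$x = 26$ ($x = -4 - -30 = -4 + 30 = 26$)
$v{\left(y,b \right)} = 26$
$\frac{15034 + \left(20 - 99\right)^{2}}{v{\left(63,89 \right)} + 48933} = \frac{15034 + \left(20 - 99\right)^{2}}{26 + 48933} = \frac{15034 + \left(-79\right)^{2}}{48959} = \left(15034 + 6241\right) \frac{1}{48959} = 21275 \cdot \frac{1}{48959} = \frac{21275}{48959}$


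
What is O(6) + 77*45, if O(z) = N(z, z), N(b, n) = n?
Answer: 3471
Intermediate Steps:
O(z) = z
O(6) + 77*45 = 6 + 77*45 = 6 + 3465 = 3471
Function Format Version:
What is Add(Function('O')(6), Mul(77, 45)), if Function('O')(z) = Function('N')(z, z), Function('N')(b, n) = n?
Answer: 3471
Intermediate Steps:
Function('O')(z) = z
Add(Function('O')(6), Mul(77, 45)) = Add(6, Mul(77, 45)) = Add(6, 3465) = 3471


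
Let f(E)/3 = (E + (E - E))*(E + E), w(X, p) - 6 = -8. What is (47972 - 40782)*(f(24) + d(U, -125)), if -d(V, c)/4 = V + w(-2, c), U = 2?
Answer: 24848640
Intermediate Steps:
w(X, p) = -2 (w(X, p) = 6 - 8 = -2)
d(V, c) = 8 - 4*V (d(V, c) = -4*(V - 2) = -4*(-2 + V) = 8 - 4*V)
f(E) = 6*E² (f(E) = 3*((E + (E - E))*(E + E)) = 3*((E + 0)*(2*E)) = 3*(E*(2*E)) = 3*(2*E²) = 6*E²)
(47972 - 40782)*(f(24) + d(U, -125)) = (47972 - 40782)*(6*24² + (8 - 4*2)) = 7190*(6*576 + (8 - 8)) = 7190*(3456 + 0) = 7190*3456 = 24848640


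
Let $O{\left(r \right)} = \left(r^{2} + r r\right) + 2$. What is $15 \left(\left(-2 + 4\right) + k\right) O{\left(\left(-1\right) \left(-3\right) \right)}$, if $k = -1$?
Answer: $300$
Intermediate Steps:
$O{\left(r \right)} = 2 + 2 r^{2}$ ($O{\left(r \right)} = \left(r^{2} + r^{2}\right) + 2 = 2 r^{2} + 2 = 2 + 2 r^{2}$)
$15 \left(\left(-2 + 4\right) + k\right) O{\left(\left(-1\right) \left(-3\right) \right)} = 15 \left(\left(-2 + 4\right) - 1\right) \left(2 + 2 \left(\left(-1\right) \left(-3\right)\right)^{2}\right) = 15 \left(2 - 1\right) \left(2 + 2 \cdot 3^{2}\right) = 15 \cdot 1 \left(2 + 2 \cdot 9\right) = 15 \left(2 + 18\right) = 15 \cdot 20 = 300$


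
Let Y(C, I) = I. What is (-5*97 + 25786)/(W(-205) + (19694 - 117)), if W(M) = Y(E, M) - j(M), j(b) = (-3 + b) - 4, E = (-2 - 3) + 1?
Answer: 25301/19584 ≈ 1.2919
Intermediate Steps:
E = -4 (E = -5 + 1 = -4)
j(b) = -7 + b
W(M) = 7 (W(M) = M - (-7 + M) = M + (7 - M) = 7)
(-5*97 + 25786)/(W(-205) + (19694 - 117)) = (-5*97 + 25786)/(7 + (19694 - 117)) = (-485 + 25786)/(7 + 19577) = 25301/19584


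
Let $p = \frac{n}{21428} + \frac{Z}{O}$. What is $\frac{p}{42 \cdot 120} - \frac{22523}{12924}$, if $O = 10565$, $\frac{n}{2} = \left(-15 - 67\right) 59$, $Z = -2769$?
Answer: $- \frac{22309545280789}{12800476769850} \approx -1.7429$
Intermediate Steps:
$n = -9676$ ($n = 2 \left(-15 - 67\right) 59 = 2 \left(\left(-82\right) 59\right) = 2 \left(-4838\right) = -9676$)
$p = - \frac{40390268}{56596705}$ ($p = - \frac{9676}{21428} - \frac{2769}{10565} = \left(-9676\right) \frac{1}{21428} - \frac{2769}{10565} = - \frac{2419}{5357} - \frac{2769}{10565} = - \frac{40390268}{56596705} \approx -0.71365$)
$\frac{p}{42 \cdot 120} - \frac{22523}{12924} = - \frac{40390268}{56596705 \cdot 42 \cdot 120} - \frac{22523}{12924} = - \frac{40390268}{56596705 \cdot 5040} - \frac{22523}{12924} = \left(- \frac{40390268}{56596705}\right) \frac{1}{5040} - \frac{22523}{12924} = - \frac{10097567}{71311848300} - \frac{22523}{12924} = - \frac{22309545280789}{12800476769850}$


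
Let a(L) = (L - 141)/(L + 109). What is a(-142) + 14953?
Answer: 493732/33 ≈ 14962.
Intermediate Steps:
a(L) = (-141 + L)/(109 + L)
a(-142) + 14953 = (-141 - 142)/(109 - 142) + 14953 = -283/(-33) + 14953 = -1/33*(-283) + 14953 = 283/33 + 14953 = 493732/33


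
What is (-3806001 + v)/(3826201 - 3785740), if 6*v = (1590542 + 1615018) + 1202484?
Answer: -3071327/40461 ≈ -75.908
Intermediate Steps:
v = 734674 (v = ((1590542 + 1615018) + 1202484)/6 = (3205560 + 1202484)/6 = (⅙)*4408044 = 734674)
(-3806001 + v)/(3826201 - 3785740) = (-3806001 + 734674)/(3826201 - 3785740) = -3071327/40461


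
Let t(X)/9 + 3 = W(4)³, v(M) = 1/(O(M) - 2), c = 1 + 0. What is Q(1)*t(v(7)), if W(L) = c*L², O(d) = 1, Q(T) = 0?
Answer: 0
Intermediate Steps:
c = 1
W(L) = L² (W(L) = 1*L² = L²)
v(M) = -1 (v(M) = 1/(1 - 2) = 1/(-1) = -1)
t(X) = 36837 (t(X) = -27 + 9*(4²)³ = -27 + 9*16³ = -27 + 9*4096 = -27 + 36864 = 36837)
Q(1)*t(v(7)) = 0*36837 = 0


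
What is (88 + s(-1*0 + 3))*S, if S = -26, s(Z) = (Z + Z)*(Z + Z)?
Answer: -3224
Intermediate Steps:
s(Z) = 4*Z**2 (s(Z) = (2*Z)*(2*Z) = 4*Z**2)
(88 + s(-1*0 + 3))*S = (88 + 4*(-1*0 + 3)**2)*(-26) = (88 + 4*(0 + 3)**2)*(-26) = (88 + 4*3**2)*(-26) = (88 + 4*9)*(-26) = (88 + 36)*(-26) = 124*(-26) = -3224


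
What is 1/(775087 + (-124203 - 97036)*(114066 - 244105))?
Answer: 1/28770473408 ≈ 3.4758e-11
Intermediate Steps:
1/(775087 + (-124203 - 97036)*(114066 - 244105)) = 1/(775087 - 221239*(-130039)) = 1/(775087 + 28769698321) = 1/28770473408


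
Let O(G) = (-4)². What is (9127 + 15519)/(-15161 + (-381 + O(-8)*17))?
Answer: -12323/7635 ≈ -1.6140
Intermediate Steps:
O(G) = 16
(9127 + 15519)/(-15161 + (-381 + O(-8)*17)) = (9127 + 15519)/(-15161 + (-381 + 16*17)) = 24646/(-15161 + (-381 + 272)) = 24646/(-15161 - 109) = 24646/(-15270) = 24646*(-1/15270) = -12323/7635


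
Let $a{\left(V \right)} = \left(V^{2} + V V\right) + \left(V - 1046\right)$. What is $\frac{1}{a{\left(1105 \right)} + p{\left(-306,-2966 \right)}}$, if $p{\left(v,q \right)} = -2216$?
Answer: $\frac{1}{2439893} \approx 4.0985 \cdot 10^{-7}$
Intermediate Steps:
$a{\left(V \right)} = -1046 + V + 2 V^{2}$ ($a{\left(V \right)} = \left(V^{2} + V^{2}\right) + \left(V - 1046\right) = 2 V^{2} + \left(-1046 + V\right) = -1046 + V + 2 V^{2}$)
$\frac{1}{a{\left(1105 \right)} + p{\left(-306,-2966 \right)}} = \frac{1}{\left(-1046 + 1105 + 2 \cdot 1105^{2}\right) - 2216} = \frac{1}{\left(-1046 + 1105 + 2 \cdot 1221025\right) - 2216} = \frac{1}{\left(-1046 + 1105 + 2442050\right) - 2216} = \frac{1}{2442109 - 2216} = \frac{1}{2439893}$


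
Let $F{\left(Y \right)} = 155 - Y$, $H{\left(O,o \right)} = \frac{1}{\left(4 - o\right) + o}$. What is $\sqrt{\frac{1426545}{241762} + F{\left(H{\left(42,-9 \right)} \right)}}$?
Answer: $\frac{37 \sqrt{6858908821}}{241762} \approx 12.675$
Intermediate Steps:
$H{\left(O,o \right)} = \frac{1}{4}$
$\sqrt{\frac{1426545}{241762} + F{\left(H{\left(42,-9 \right)} \right)}} = \sqrt{\frac{1426545}{241762} + \left(155 - \frac{1}{4}\right)} = \sqrt{1426545 \cdot \frac{1}{241762} + \left(155 - \frac{1}{4}\right)} = \sqrt{\frac{1426545}{241762} + \frac{619}{4}} = \sqrt{\frac{77678429}{483524}} = \frac{37 \sqrt{6858908821}}{241762}$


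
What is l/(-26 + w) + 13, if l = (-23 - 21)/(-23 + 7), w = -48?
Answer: 3837/296 ≈ 12.963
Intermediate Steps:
l = 11/4 (l = -44/(-16) = -44*(-1/16) = 11/4 ≈ 2.7500)
l/(-26 + w) + 13 = 11/(4*(-26 - 48)) + 13 = (11/4)/(-74) + 13 = (11/4)*(-1/74) + 13 = -11/296 + 13 = 3837/296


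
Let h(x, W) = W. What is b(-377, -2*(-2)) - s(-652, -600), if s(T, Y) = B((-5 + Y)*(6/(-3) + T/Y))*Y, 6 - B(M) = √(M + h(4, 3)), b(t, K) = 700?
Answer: 4300 - 20*√500010 ≈ -9842.3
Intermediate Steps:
B(M) = 6 - √(3 + M) (B(M) = 6 - √(M + 3) = 6 - √(3 + M))
s(T, Y) = Y*(6 - √(3 + (-5 + Y)*(-2 + T/Y))) (s(T, Y) = (6 - √(3 + (-5 + Y)*(6/(-3) + T/Y)))*Y = (6 - √(3 + (-5 + Y)*(6*(-⅓) + T/Y)))*Y = (6 - √(3 + (-5 + Y)*(-2 + T/Y)))*Y = Y*(6 - √(3 + (-5 + Y)*(-2 + T/Y))))
b(-377, -2*(-2)) - s(-652, -600) = 700 - (-600)*(6 - √(13 - 652 - 2*(-600) - 5*(-652)/(-600))) = 700 - (-600)*(6 - √(13 - 652 + 1200 - 5*(-652)*(-1/600))) = 700 - (-600)*(6 - √(13 - 652 + 1200 - 163/30)) = 700 - (-600)*(6 - √(16667/30)) = 700 - (-600)*(6 - √500010/30) = 700 - (-3600 + 20*√500010) = 700 + (3600 - 20*√500010) = 4300 - 20*√500010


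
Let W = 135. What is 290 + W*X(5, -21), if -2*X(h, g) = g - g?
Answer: 290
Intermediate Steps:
X(h, g) = 0 (X(h, g) = -(g - g)/2 = -½*0 = 0)
290 + W*X(5, -21) = 290 + 135*0 = 290 + 0 = 290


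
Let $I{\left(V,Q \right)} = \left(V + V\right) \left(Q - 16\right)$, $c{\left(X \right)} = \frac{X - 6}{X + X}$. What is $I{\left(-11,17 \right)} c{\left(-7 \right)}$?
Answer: $- \frac{143}{7} \approx -20.429$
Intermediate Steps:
$c{\left(X \right)} = \frac{-6 + X}{2 X}$
$I{\left(V,Q \right)} = 2 V \left(-16 + Q\right)$
$I{\left(-11,17 \right)} c{\left(-7 \right)} = 2 \left(-11\right) \left(-16 + 17\right) \frac{-6 - 7}{2 \left(-7\right)} = 2 \left(-11\right) 1 \cdot \frac{1}{2} \left(- \frac{1}{7}\right) \left(-13\right) = \left(-22\right) \frac{13}{14} = - \frac{143}{7}$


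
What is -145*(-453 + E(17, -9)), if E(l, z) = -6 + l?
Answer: 64090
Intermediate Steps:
-145*(-453 + E(17, -9)) = -145*(-453 + (-6 + 17)) = -145*(-453 + 11) = -145*(-442) = 64090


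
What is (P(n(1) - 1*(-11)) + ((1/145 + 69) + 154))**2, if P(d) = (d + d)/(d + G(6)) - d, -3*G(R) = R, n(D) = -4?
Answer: 1006602529/21025 ≈ 47876.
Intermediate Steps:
G(R) = -R/3
P(d) = -d + 2*d/(-2 + d) (P(d) = (d + d)/(d - 1/3*6) - d = (2*d)/(d - 2) - d = (2*d)/(-2 + d) - d = 2*d/(-2 + d) - d = -d + 2*d/(-2 + d))
(P(n(1) - 1*(-11)) + ((1/145 + 69) + 154))**2 = ((-4 - 1*(-11))*(4 - (-4 - 1*(-11)))/(-2 + (-4 - 1*(-11))) + ((1/145 + 69) + 154))**2 = ((-4 + 11)*(4 - (-4 + 11))/(-2 + (-4 + 11)) + ((1/145 + 69) + 154))**2 = (7*(4 - 1*7)/(-2 + 7) + (10006/145 + 154))**2 = (7*(4 - 7)/5 + 32336/145)**2 = (7*(1/5)*(-3) + 32336/145)**2 = (-21/5 + 32336/145)**2 = (31727/145)**2 = 1006602529/21025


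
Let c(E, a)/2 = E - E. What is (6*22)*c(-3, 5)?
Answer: 0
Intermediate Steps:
c(E, a) = 0 (c(E, a) = 2*(E - E) = 2*0 = 0)
(6*22)*c(-3, 5) = (6*22)*0 = 132*0 = 0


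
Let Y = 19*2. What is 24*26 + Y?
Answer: 662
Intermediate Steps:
Y = 38
24*26 + Y = 24*26 + 38 = 624 + 38 = 662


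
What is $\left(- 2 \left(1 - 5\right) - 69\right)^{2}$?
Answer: $3721$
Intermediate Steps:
$\left(- 2 \left(1 - 5\right) - 69\right)^{2} = \left(\left(-2\right) \left(-4\right) - 69\right)^{2} = \left(8 - 69\right)^{2} = \left(-61\right)^{2} = 3721$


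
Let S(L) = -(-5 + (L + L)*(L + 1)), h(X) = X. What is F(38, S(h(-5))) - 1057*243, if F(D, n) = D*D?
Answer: -255407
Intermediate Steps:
S(L) = 5 - 2*L*(1 + L) (S(L) = -(-5 + (2*L)*(1 + L)) = -(-5 + 2*L*(1 + L)) = 5 - 2*L*(1 + L))
F(D, n) = D²
F(38, S(h(-5))) - 1057*243 = 38² - 1057*243 = 1444 - 256851 = -255407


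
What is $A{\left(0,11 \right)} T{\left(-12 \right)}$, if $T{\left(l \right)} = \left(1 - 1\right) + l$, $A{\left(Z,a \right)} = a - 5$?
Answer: $-72$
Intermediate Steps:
$A{\left(Z,a \right)} = -5 + a$
$T{\left(l \right)} = l$ ($T{\left(l \right)} = 0 + l = l$)
$A{\left(0,11 \right)} T{\left(-12 \right)} = \left(-5 + 11\right) \left(-12\right) = 6 \left(-12\right) = -72$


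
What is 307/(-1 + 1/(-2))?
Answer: -614/3 ≈ -204.67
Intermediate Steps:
307/(-1 + 1/(-2)) = 307/(-1 - ½) = 307/(-3/2) = 307*(-⅔) = -614/3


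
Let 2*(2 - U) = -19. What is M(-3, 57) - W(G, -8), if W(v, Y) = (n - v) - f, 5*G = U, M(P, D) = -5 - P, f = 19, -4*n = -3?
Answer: 371/20 ≈ 18.550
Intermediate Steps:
n = ¾ (n = -¼*(-3) = ¾ ≈ 0.75000)
U = 23/2 (U = 2 - ½*(-19) = 2 + 19/2 = 23/2 ≈ 11.500)
G = 23/10 (G = (⅕)*(23/2) = 23/10 ≈ 2.3000)
W(v, Y) = -73/4 - v (W(v, Y) = (¾ - v) - 1*19 = (¾ - v) - 19 = -73/4 - v)
M(-3, 57) - W(G, -8) = (-5 - 1*(-3)) - (-73/4 - 1*23/10) = (-5 + 3) - (-73/4 - 23/10) = -2 - 1*(-411/20) = -2 + 411/20 = 371/20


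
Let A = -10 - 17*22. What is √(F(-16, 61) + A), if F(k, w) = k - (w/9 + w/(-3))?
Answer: I*√3478/3 ≈ 19.658*I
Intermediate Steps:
F(k, w) = k + 2*w/9 (F(k, w) = k - (w*(⅑) + w*(-⅓)) = k - (w/9 - w/3) = k - (-2)*w/9 = k + 2*w/9)
A = -384 (A = -10 - 374 = -384)
√(F(-16, 61) + A) = √((-16 + (2/9)*61) - 384) = √((-16 + 122/9) - 384) = √(-22/9 - 384) = √(-3478/9) = I*√3478/3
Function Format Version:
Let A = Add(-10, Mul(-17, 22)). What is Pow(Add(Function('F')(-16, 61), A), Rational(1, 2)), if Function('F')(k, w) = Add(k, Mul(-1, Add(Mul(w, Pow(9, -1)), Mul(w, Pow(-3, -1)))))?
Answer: Mul(Rational(1, 3), I, Pow(3478, Rational(1, 2))) ≈ Mul(19.658, I)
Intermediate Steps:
Function('F')(k, w) = Add(k, Mul(Rational(2, 9), w)) (Function('F')(k, w) = Add(k, Mul(-1, Add(Mul(w, Rational(1, 9)), Mul(w, Rational(-1, 3))))) = Add(k, Mul(-1, Add(Mul(Rational(1, 9), w), Mul(Rational(-1, 3), w)))) = Add(k, Mul(-1, Mul(Rational(-2, 9), w))) = Add(k, Mul(Rational(2, 9), w)))
A = -384 (A = Add(-10, -374) = -384)
Pow(Add(Function('F')(-16, 61), A), Rational(1, 2)) = Pow(Add(Add(-16, Mul(Rational(2, 9), 61)), -384), Rational(1, 2)) = Pow(Add(Add(-16, Rational(122, 9)), -384), Rational(1, 2)) = Pow(Add(Rational(-22, 9), -384), Rational(1, 2)) = Pow(Rational(-3478, 9), Rational(1, 2)) = Mul(Rational(1, 3), I, Pow(3478, Rational(1, 2)))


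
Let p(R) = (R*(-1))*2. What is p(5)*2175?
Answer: -21750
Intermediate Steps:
p(R) = -2*R (p(R) = -R*2 = -2*R)
p(5)*2175 = -2*5*2175 = -10*2175 = -21750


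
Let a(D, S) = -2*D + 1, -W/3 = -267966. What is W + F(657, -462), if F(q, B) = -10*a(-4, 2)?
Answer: 803808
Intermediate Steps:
W = 803898 (W = -3*(-267966) = 803898)
a(D, S) = 1 - 2*D
F(q, B) = -90 (F(q, B) = -10*(1 - 2*(-4)) = -10*(1 + 8) = -10*9 = -90)
W + F(657, -462) = 803898 - 90 = 803808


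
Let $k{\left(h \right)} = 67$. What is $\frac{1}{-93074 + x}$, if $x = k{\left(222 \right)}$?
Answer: $- \frac{1}{93007} \approx -1.0752 \cdot 10^{-5}$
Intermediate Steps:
$x = 67$
$\frac{1}{-93074 + x} = \frac{1}{-93074 + 67} = \frac{1}{-93007} = - \frac{1}{93007}$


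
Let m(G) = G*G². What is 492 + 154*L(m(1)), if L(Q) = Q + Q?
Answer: 800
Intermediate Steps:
m(G) = G³
L(Q) = 2*Q
492 + 154*L(m(1)) = 492 + 154*(2*1³) = 492 + 154*(2*1) = 492 + 154*2 = 492 + 308 = 800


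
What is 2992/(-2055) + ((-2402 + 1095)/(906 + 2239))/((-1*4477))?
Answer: -8425033559/5786947815 ≈ -1.4559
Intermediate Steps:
2992/(-2055) + ((-2402 + 1095)/(906 + 2239))/((-1*4477)) = 2992*(-1/2055) - 1307/3145/(-4477) = -2992/2055 - 1307*1/3145*(-1/4477) = -2992/2055 - 1307/3145*(-1/4477) = -2992/2055 + 1307/14080165 = -8425033559/5786947815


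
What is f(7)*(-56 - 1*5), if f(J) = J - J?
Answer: 0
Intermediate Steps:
f(J) = 0
f(7)*(-56 - 1*5) = 0*(-56 - 1*5) = 0*(-56 - 5) = 0*(-61) = 0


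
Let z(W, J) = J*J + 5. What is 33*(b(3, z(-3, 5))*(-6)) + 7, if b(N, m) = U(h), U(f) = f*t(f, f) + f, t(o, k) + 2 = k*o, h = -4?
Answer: 11887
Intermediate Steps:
z(W, J) = 5 + J**2 (z(W, J) = J**2 + 5 = 5 + J**2)
t(o, k) = -2 + k*o
U(f) = f + f*(-2 + f**2) (U(f) = f*(-2 + f*f) + f = f*(-2 + f**2) + f = f + f*(-2 + f**2))
b(N, m) = -60 (b(N, m) = (-4)**3 - 1*(-4) = -64 + 4 = -60)
33*(b(3, z(-3, 5))*(-6)) + 7 = 33*(-60*(-6)) + 7 = 33*360 + 7 = 11880 + 7 = 11887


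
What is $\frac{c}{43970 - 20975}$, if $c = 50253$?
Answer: $\frac{2393}{1095} \approx 2.1854$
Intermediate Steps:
$\frac{c}{43970 - 20975} = \frac{50253}{43970 - 20975} = \frac{50253}{22995} = 50253 \cdot \frac{1}{22995} = \frac{2393}{1095}$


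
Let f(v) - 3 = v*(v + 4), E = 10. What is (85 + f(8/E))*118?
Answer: 270928/25 ≈ 10837.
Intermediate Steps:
f(v) = 3 + v*(4 + v) (f(v) = 3 + v*(v + 4) = 3 + v*(4 + v))
(85 + f(8/E))*118 = (85 + (3 + (8/10)² + 4*(8/10)))*118 = (85 + (3 + (8*(⅒))² + 4*(8*(⅒))))*118 = (85 + (3 + (⅘)² + 4*(⅘)))*118 = (85 + (3 + 16/25 + 16/5))*118 = (85 + 171/25)*118 = (2296/25)*118 = 270928/25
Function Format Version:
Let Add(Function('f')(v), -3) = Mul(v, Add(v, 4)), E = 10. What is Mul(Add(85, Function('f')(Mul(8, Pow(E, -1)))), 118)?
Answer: Rational(270928, 25) ≈ 10837.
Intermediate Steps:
Function('f')(v) = Add(3, Mul(v, Add(4, v))) (Function('f')(v) = Add(3, Mul(v, Add(v, 4))) = Add(3, Mul(v, Add(4, v))))
Mul(Add(85, Function('f')(Mul(8, Pow(E, -1)))), 118) = Mul(Add(85, Add(3, Pow(Mul(8, Pow(10, -1)), 2), Mul(4, Mul(8, Pow(10, -1))))), 118) = Mul(Add(85, Add(3, Pow(Mul(8, Rational(1, 10)), 2), Mul(4, Mul(8, Rational(1, 10))))), 118) = Mul(Add(85, Add(3, Pow(Rational(4, 5), 2), Mul(4, Rational(4, 5)))), 118) = Mul(Add(85, Add(3, Rational(16, 25), Rational(16, 5))), 118) = Mul(Add(85, Rational(171, 25)), 118) = Mul(Rational(2296, 25), 118) = Rational(270928, 25)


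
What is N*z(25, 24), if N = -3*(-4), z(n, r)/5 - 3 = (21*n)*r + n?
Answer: 757680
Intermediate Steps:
z(n, r) = 15 + 5*n + 105*n*r (z(n, r) = 15 + 5*((21*n)*r + n) = 15 + 5*(21*n*r + n) = 15 + 5*(n + 21*n*r) = 15 + (5*n + 105*n*r) = 15 + 5*n + 105*n*r)
N = 12
N*z(25, 24) = 12*(15 + 5*25 + 105*25*24) = 12*(15 + 125 + 63000) = 12*63140 = 757680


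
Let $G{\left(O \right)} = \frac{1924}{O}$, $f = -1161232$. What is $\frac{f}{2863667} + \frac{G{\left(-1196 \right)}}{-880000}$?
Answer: $- \frac{23503229724321}{57960620080000} \approx -0.4055$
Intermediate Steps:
$\frac{f}{2863667} + \frac{G{\left(-1196 \right)}}{-880000} = - \frac{1161232}{2863667} + \frac{1924 \frac{1}{-1196}}{-880000} = \left(-1161232\right) \frac{1}{2863667} + 1924 \left(- \frac{1}{1196}\right) \left(- \frac{1}{880000}\right) = - \frac{1161232}{2863667} - - \frac{37}{20240000} = - \frac{1161232}{2863667} + \frac{37}{20240000} = - \frac{23503229724321}{57960620080000}$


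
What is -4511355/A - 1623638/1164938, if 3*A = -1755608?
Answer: 6457937375533/1022587236152 ≈ 6.3153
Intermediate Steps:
A = -1755608/3 (A = (⅓)*(-1755608) = -1755608/3 ≈ -5.8520e+5)
-4511355/A - 1623638/1164938 = -4511355/(-1755608/3) - 1623638/1164938 = -4511355*(-3/1755608) - 1623638*1/1164938 = 13534065/1755608 - 811819/582469 = 6457937375533/1022587236152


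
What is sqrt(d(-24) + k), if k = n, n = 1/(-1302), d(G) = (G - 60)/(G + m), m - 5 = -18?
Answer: sqrt(5266911594)/48174 ≈ 1.5065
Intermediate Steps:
m = -13 (m = 5 - 18 = -13)
d(G) = (-60 + G)/(-13 + G) (d(G) = (G - 60)/(G - 13) = (-60 + G)/(-13 + G))
n = -1/1302 ≈ -0.00076805
k = -1/1302 ≈ -0.00076805
sqrt(d(-24) + k) = sqrt((-60 - 24)/(-13 - 24) - 1/1302) = sqrt(-84/(-37) - 1/1302) = sqrt(-1/37*(-84) - 1/1302) = sqrt(84/37 - 1/1302) = sqrt(109331/48174) = sqrt(5266911594)/48174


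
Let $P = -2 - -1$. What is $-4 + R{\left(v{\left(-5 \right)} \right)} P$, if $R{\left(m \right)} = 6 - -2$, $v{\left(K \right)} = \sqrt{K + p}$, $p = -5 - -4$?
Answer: $-12$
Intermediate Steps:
$P = -1$ ($P = -2 + 1 = -1$)
$p = -1$ ($p = -5 + 4 = -1$)
$v{\left(K \right)} = \sqrt{-1 + K}$ ($v{\left(K \right)} = \sqrt{K - 1} = \sqrt{-1 + K}$)
$R{\left(m \right)} = 8$ ($R{\left(m \right)} = 6 + 2 = 8$)
$-4 + R{\left(v{\left(-5 \right)} \right)} P = -4 + 8 \left(-1\right) = -4 - 8 = -12$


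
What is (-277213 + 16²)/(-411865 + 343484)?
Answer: 276957/68381 ≈ 4.0502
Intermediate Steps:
(-277213 + 16²)/(-411865 + 343484) = (-277213 + 256)/(-68381) = -276957*(-1/68381) = 276957/68381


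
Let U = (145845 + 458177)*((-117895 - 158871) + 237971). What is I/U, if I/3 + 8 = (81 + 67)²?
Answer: -32844/11716516745 ≈ -2.8032e-6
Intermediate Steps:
I = 65688 (I = -24 + 3*(81 + 67)² = -24 + 3*148² = -24 + 3*21904 = -24 + 65712 = 65688)
U = -23433033490 (U = 604022*(-276766 + 237971) = 604022*(-38795) = -23433033490)
I/U = 65688/(-23433033490) = 65688*(-1/23433033490) = -32844/11716516745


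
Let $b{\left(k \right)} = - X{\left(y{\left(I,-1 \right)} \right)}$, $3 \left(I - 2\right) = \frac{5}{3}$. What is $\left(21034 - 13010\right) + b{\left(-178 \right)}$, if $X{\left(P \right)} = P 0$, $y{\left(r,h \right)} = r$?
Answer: $8024$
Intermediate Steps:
$I = \frac{23}{9}$ ($I = 2 + \frac{5 \cdot \frac{1}{3}}{3} = 2 + \frac{1}{3} \cdot \frac{5}{3} = 2 + \frac{5}{9} = \frac{23}{9} \approx 2.5556$)
$X{\left(P \right)} = 0$
$b{\left(k \right)} = 0$ ($b{\left(k \right)} = \left(-1\right) 0 = 0$)
$\left(21034 - 13010\right) + b{\left(-178 \right)} = \left(21034 - 13010\right) + 0 = 8024 + 0 = 8024$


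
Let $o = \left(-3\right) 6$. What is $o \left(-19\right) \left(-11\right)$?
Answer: $-3762$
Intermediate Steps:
$o = -18$
$o \left(-19\right) \left(-11\right) = \left(-18\right) \left(-19\right) \left(-11\right) = 342 \left(-11\right) = -3762$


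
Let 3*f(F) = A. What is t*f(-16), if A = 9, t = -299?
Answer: -897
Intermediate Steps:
f(F) = 3 (f(F) = (⅓)*9 = 3)
t*f(-16) = -299*3 = -897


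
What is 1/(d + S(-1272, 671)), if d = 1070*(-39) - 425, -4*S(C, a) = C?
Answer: -1/41837 ≈ -2.3902e-5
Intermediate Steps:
S(C, a) = -C/4
d = -42155 (d = -41730 - 425 = -42155)
1/(d + S(-1272, 671)) = 1/(-42155 - ¼*(-1272)) = 1/(-42155 + 318) = 1/(-41837) = -1/41837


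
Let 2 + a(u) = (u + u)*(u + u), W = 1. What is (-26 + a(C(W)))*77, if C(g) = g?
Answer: -1848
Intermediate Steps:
a(u) = -2 + 4*u² (a(u) = -2 + (u + u)*(u + u) = -2 + (2*u)*(2*u) = -2 + 4*u²)
(-26 + a(C(W)))*77 = (-26 + (-2 + 4*1²))*77 = (-26 + (-2 + 4*1))*77 = (-26 + (-2 + 4))*77 = (-26 + 2)*77 = -24*77 = -1848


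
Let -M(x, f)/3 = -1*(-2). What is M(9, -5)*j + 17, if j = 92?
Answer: -535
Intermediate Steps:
M(x, f) = -6 (M(x, f) = -(-3)*(-2) = -3*2 = -6)
M(9, -5)*j + 17 = -6*92 + 17 = -552 + 17 = -535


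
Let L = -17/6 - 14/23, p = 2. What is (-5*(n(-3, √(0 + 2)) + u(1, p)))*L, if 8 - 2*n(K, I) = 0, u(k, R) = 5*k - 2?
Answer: 16625/138 ≈ 120.47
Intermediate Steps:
u(k, R) = -2 + 5*k
n(K, I) = 4 (n(K, I) = 4 - ½*0 = 4 + 0 = 4)
L = -475/138 (L = -17*⅙ - 14*1/23 = -17/6 - 14/23 = -475/138 ≈ -3.4420)
(-5*(n(-3, √(0 + 2)) + u(1, p)))*L = -5*(4 + (-2 + 5*1))*(-475/138) = -5*(4 + (-2 + 5))*(-475/138) = -5*(4 + 3)*(-475/138) = -5*7*(-475/138) = -35*(-475/138) = 16625/138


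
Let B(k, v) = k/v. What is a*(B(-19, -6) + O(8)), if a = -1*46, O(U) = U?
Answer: -1541/3 ≈ -513.67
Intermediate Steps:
a = -46
a*(B(-19, -6) + O(8)) = -46*(-19/(-6) + 8) = -46*(-19*(-1/6) + 8) = -46*(19/6 + 8) = -46*67/6 = -1541/3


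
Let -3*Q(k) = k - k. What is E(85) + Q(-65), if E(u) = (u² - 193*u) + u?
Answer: -9095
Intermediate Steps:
E(u) = u² - 192*u
Q(k) = 0 (Q(k) = -(k - k)/3 = -⅓*0 = 0)
E(85) + Q(-65) = 85*(-192 + 85) + 0 = 85*(-107) + 0 = -9095 + 0 = -9095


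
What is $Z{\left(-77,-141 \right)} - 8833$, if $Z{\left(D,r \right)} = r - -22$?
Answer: $-8952$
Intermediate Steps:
$Z{\left(D,r \right)} = 22 + r$ ($Z{\left(D,r \right)} = r + 22 = 22 + r$)
$Z{\left(-77,-141 \right)} - 8833 = \left(22 - 141\right) - 8833 = -119 - 8833 = -8952$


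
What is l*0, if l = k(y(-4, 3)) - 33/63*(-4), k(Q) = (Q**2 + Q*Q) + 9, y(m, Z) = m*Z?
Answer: 0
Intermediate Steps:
y(m, Z) = Z*m
k(Q) = 9 + 2*Q**2 (k(Q) = (Q**2 + Q**2) + 9 = 2*Q**2 + 9 = 9 + 2*Q**2)
l = 6281/21 (l = (9 + 2*(3*(-4))**2) - 33/63*(-4) = (9 + 2*(-12)**2) - 33*1/63*(-4) = (9 + 2*144) - 11/21*(-4) = (9 + 288) + 44/21 = 297 + 44/21 = 6281/21 ≈ 299.10)
l*0 = (6281/21)*0 = 0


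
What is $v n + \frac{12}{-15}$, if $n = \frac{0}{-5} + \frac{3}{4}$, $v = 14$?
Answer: $\frac{97}{10} \approx 9.7$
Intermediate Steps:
$n = \frac{3}{4}$ ($n = 0 \left(- \frac{1}{5}\right) + 3 \cdot \frac{1}{4} = 0 + \frac{3}{4} = \frac{3}{4} \approx 0.75$)
$v n + \frac{12}{-15} = 14 \cdot \frac{3}{4} + \frac{12}{-15} = \frac{21}{2} + 12 \left(- \frac{1}{15}\right) = \frac{21}{2} - \frac{4}{5} = \frac{97}{10}$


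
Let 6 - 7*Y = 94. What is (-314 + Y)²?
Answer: 5225796/49 ≈ 1.0665e+5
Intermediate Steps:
Y = -88/7 (Y = 6/7 - ⅐*94 = 6/7 - 94/7 = -88/7 ≈ -12.571)
(-314 + Y)² = (-314 - 88/7)² = (-2286/7)² = 5225796/49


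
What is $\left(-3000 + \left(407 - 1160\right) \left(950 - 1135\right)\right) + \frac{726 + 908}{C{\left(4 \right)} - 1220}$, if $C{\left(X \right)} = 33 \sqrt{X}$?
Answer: $\frac{78647168}{577} \approx 1.363 \cdot 10^{5}$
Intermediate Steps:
$\left(-3000 + \left(407 - 1160\right) \left(950 - 1135\right)\right) + \frac{726 + 908}{C{\left(4 \right)} - 1220} = \left(-3000 + \left(407 - 1160\right) \left(950 - 1135\right)\right) + \frac{726 + 908}{33 \sqrt{4} - 1220} = \left(-3000 - -139305\right) + \frac{1634}{33 \cdot 2 - 1220} = \left(-3000 + 139305\right) + \frac{1634}{66 - 1220} = 136305 + \frac{1634}{-1154} = 136305 + 1634 \left(- \frac{1}{1154}\right) = 136305 - \frac{817}{577} = \frac{78647168}{577}$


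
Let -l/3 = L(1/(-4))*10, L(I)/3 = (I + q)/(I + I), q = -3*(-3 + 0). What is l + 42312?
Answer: 43887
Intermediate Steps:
q = 9 (q = -3*(-3) = 9)
L(I) = 3*(9 + I)/(2*I) (L(I) = 3*((I + 9)/(I + I)) = 3*((9 + I)/((2*I))) = 3*((9 + I)*(1/(2*I))) = 3*((9 + I)/(2*I)) = 3*(9 + I)/(2*I))
l = 1575 (l = -3*3*(9 + 1/(-4))/(2*(1/(-4)))*10 = -3*3*(9 - ¼)/(2*(-¼))*10 = -3*(3/2)*(-4)*(35/4)*10 = -(-315)*10/2 = -3*(-525) = 1575)
l + 42312 = 1575 + 42312 = 43887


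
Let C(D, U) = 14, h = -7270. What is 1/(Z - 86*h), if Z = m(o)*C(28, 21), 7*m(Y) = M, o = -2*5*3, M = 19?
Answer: 1/625258 ≈ 1.5993e-6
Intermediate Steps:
o = -30 (o = -10*3 = -30)
m(Y) = 19/7 (m(Y) = (⅐)*19 = 19/7)
Z = 38 (Z = (19/7)*14 = 38)
1/(Z - 86*h) = 1/(38 - 86*(-7270)) = 1/(38 + 625220) = 1/625258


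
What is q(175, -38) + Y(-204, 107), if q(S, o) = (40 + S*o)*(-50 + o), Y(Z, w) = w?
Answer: 581787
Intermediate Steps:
q(S, o) = (-50 + o)*(40 + S*o)
q(175, -38) + Y(-204, 107) = (-2000 + 40*(-38) + 175*(-38)² - 50*175*(-38)) + 107 = (-2000 - 1520 + 175*1444 + 332500) + 107 = (-2000 - 1520 + 252700 + 332500) + 107 = 581680 + 107 = 581787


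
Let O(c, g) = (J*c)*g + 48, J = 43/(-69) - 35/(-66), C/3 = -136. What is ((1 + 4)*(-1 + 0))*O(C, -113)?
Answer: 5356500/253 ≈ 21172.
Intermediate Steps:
C = -408 (C = 3*(-136) = -408)
J = -47/506 (J = 43*(-1/69) - 35*(-1/66) = -43/69 + 35/66 = -47/506 ≈ -0.092885)
O(c, g) = 48 - 47*c*g/506 (O(c, g) = (-47*c/506)*g + 48 = -47*c*g/506 + 48 = 48 - 47*c*g/506)
((1 + 4)*(-1 + 0))*O(C, -113) = ((1 + 4)*(-1 + 0))*(48 - 47/506*(-408)*(-113)) = (5*(-1))*(48 - 1083444/253) = -5*(-1071300/253) = 5356500/253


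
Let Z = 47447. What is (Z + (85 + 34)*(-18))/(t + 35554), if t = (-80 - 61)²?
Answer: 9061/11087 ≈ 0.81726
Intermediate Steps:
t = 19881 (t = (-141)² = 19881)
(Z + (85 + 34)*(-18))/(t + 35554) = (47447 + (85 + 34)*(-18))/(19881 + 35554) = (47447 + 119*(-18))/55435 = (47447 - 2142)*(1/55435) = 45305*(1/55435) = 9061/11087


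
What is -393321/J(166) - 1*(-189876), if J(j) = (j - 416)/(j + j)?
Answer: 89025786/125 ≈ 7.1221e+5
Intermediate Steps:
J(j) = (-416 + j)/(2*j) (J(j) = (-416 + j)/((2*j)) = (-416 + j)*(1/(2*j)) = (-416 + j)/(2*j))
-393321/J(166) - 1*(-189876) = -393321*332/(-416 + 166) - 1*(-189876) = -393321/((½)*(1/166)*(-250)) + 189876 = -393321/(-125/166) + 189876 = -393321*(-166/125) + 189876 = 65291286/125 + 189876 = 89025786/125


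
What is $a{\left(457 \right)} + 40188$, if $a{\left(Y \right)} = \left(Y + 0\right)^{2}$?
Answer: $249037$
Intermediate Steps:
$a{\left(Y \right)} = Y^{2}$
$a{\left(457 \right)} + 40188 = 457^{2} + 40188 = 208849 + 40188 = 249037$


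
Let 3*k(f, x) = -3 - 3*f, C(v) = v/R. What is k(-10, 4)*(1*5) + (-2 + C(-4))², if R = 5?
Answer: 1321/25 ≈ 52.840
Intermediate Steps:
C(v) = v/5
k(f, x) = -1 - f (k(f, x) = (-3 - 3*f)/3 = -1 - f)
k(-10, 4)*(1*5) + (-2 + C(-4))² = (-1 - 1*(-10))*(1*5) + (-2 + (⅕)*(-4))² = (-1 + 10)*5 + (-2 - ⅘)² = 9*5 + (-14/5)² = 45 + 196/25 = 1321/25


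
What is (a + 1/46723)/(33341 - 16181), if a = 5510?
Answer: 85814577/267255560 ≈ 0.32110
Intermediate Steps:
(a + 1/46723)/(33341 - 16181) = (5510 + 1/46723)/(33341 - 16181) = (5510 + 1/46723)/17160 = (257443731/46723)*(1/17160) = 85814577/267255560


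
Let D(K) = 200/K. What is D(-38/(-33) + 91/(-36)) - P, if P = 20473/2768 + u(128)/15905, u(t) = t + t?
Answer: -732926785957/4798729360 ≈ -152.73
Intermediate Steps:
u(t) = 2*t
P = 326331673/44025040 (P = 20473/2768 + (2*128)/15905 = 20473*(1/2768) + 256*(1/15905) = 20473/2768 + 256/15905 = 326331673/44025040 ≈ 7.4124)
D(-38/(-33) + 91/(-36)) - P = 200/(-38/(-33) + 91/(-36)) - 1*326331673/44025040 = 200/(-38*(-1/33) + 91*(-1/36)) - 326331673/44025040 = 200/(38/33 - 91/36) - 326331673/44025040 = 200/(-545/396) - 326331673/44025040 = 200*(-396/545) - 326331673/44025040 = -15840/109 - 326331673/44025040 = -732926785957/4798729360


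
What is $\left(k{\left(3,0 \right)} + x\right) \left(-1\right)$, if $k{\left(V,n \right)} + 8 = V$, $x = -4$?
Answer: $9$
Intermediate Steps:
$k{\left(V,n \right)} = -8 + V$
$\left(k{\left(3,0 \right)} + x\right) \left(-1\right) = \left(\left(-8 + 3\right) - 4\right) \left(-1\right) = \left(-5 - 4\right) \left(-1\right) = \left(-9\right) \left(-1\right) = 9$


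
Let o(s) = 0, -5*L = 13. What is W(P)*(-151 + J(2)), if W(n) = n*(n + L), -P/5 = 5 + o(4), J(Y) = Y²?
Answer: -101430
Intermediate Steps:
L = -13/5 (L = -⅕*13 = -13/5 ≈ -2.6000)
P = -25 (P = -5*(5 + 0) = -5*5 = -25)
W(n) = n*(-13/5 + n) (W(n) = n*(n - 13/5) = n*(-13/5 + n))
W(P)*(-151 + J(2)) = ((⅕)*(-25)*(-13 + 5*(-25)))*(-151 + 2²) = ((⅕)*(-25)*(-13 - 125))*(-151 + 4) = ((⅕)*(-25)*(-138))*(-147) = 690*(-147) = -101430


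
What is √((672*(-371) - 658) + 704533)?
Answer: 3*√50507 ≈ 674.21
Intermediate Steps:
√((672*(-371) - 658) + 704533) = √((-249312 - 658) + 704533) = √(-249970 + 704533) = √454563 = 3*√50507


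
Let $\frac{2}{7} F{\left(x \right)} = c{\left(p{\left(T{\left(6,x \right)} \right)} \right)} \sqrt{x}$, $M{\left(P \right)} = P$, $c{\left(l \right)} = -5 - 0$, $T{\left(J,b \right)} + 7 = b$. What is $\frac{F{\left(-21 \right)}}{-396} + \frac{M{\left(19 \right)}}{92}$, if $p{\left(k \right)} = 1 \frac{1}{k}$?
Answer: $\frac{19}{92} + \frac{35 i \sqrt{21}}{792} \approx 0.20652 + 0.20251 i$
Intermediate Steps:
$T{\left(J,b \right)} = -7 + b$
$p{\left(k \right)} = \frac{1}{k}$
$c{\left(l \right)} = -5$ ($c{\left(l \right)} = -5 + 0 = -5$)
$F{\left(x \right)} = - \frac{35 \sqrt{x}}{2}$ ($F{\left(x \right)} = \frac{7 \left(- 5 \sqrt{x}\right)}{2} = - \frac{35 \sqrt{x}}{2}$)
$\frac{F{\left(-21 \right)}}{-396} + \frac{M{\left(19 \right)}}{92} = \frac{\left(- \frac{35}{2}\right) \sqrt{-21}}{-396} + \frac{19}{92} = - \frac{35 i \sqrt{21}}{2} \left(- \frac{1}{396}\right) + 19 \cdot \frac{1}{92} = - \frac{35 i \sqrt{21}}{2} \left(- \frac{1}{396}\right) + \frac{19}{92} = \frac{35 i \sqrt{21}}{792} + \frac{19}{92} = \frac{19}{92} + \frac{35 i \sqrt{21}}{792}$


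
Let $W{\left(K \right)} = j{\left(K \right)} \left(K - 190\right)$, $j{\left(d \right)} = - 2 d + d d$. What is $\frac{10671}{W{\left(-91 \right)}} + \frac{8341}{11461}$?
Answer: $\frac{6571152264}{9085146161} \approx 0.72329$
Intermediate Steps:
$j{\left(d \right)} = d^{2} - 2 d$ ($j{\left(d \right)} = - 2 d + d^{2} = d^{2} - 2 d$)
$W{\left(K \right)} = K \left(-190 + K\right) \left(-2 + K\right)$ ($W{\left(K \right)} = K \left(-2 + K\right) \left(K - 190\right) = K \left(-2 + K\right) \left(-190 + K\right) = K \left(-190 + K\right) \left(-2 + K\right)$)
$\frac{10671}{W{\left(-91 \right)}} + \frac{8341}{11461} = \frac{10671}{\left(-91\right) \left(-190 - 91\right) \left(-2 - 91\right)} + \frac{8341}{11461} = \frac{10671}{\left(-91\right) \left(-281\right) \left(-93\right)} + 8341 \cdot \frac{1}{11461} = \frac{10671}{-2378103} + \frac{8341}{11461} = 10671 \left(- \frac{1}{2378103}\right) + \frac{8341}{11461} = - \frac{3557}{792701} + \frac{8341}{11461} = \frac{6571152264}{9085146161}$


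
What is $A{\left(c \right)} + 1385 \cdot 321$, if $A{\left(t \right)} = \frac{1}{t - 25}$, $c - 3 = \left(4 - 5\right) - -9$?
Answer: $\frac{6224189}{14} \approx 4.4459 \cdot 10^{5}$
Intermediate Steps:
$c = 11$ ($c = 3 + \left(\left(4 - 5\right) - -9\right) = 3 + \left(\left(4 - 5\right) + 9\right) = 3 + \left(-1 + 9\right) = 3 + 8 = 11$)
$A{\left(t \right)} = \frac{1}{-25 + t}$
$A{\left(c \right)} + 1385 \cdot 321 = \frac{1}{-25 + 11} + 1385 \cdot 321 = \frac{1}{-14} + 444585 = - \frac{1}{14} + 444585 = \frac{6224189}{14}$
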